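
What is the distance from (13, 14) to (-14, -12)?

The horizontal distance is |-14 - 13| = 27 and the vertical distance is |-12 - 14| = 26.
By the Pythagorean theorem, d = sqrt(27^2 + 26^2) = sqrt(1405).

sqrt(1405)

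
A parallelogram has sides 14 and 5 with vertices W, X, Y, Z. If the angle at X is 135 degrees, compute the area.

Area = 14 * 5 * sin(135°) = 70 * sqrt(2)/2 = 35*sqrt(2)

35*sqrt(2)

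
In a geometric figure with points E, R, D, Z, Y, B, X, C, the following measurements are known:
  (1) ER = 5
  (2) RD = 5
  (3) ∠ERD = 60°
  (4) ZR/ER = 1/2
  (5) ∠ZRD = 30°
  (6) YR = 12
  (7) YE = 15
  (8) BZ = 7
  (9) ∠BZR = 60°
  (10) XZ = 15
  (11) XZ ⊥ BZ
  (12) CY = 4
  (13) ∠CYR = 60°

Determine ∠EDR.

Step 1: By the law of cosines on triangle DRE: DE² = 5² + 5² − 2·5·5·cos(60°) = 25, so DE = 5.
Step 2: By the inverse law of cosines on triangle EDR: cos(∠EDR) = (5² + 5² − 5²) / (2·5·5) = 25/50 = 0.5, so ∠EDR = 60°.

Therefore, the measure of angle ∠EDR = 60°.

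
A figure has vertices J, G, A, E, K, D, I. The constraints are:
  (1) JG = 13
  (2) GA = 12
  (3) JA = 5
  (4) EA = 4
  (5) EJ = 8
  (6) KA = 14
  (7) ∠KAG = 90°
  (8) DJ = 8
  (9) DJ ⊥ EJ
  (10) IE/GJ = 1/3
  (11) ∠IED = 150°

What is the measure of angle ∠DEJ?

Step 1: By the law of cosines on triangle EJD: ED² = 8² + 8² − 2·8·8·cos(90°) = 128, so ED = 8·√2.
Step 2: By the inverse law of cosines on triangle DEJ: cos(∠DEJ) = ((8·√2)² + 8² − 8²) / (2·8·√2·8) = 128/181.02 = 0.7071, so ∠DEJ = 45°.

Therefore, the measure of angle ∠DEJ = 45°.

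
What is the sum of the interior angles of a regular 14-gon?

The sum of interior angles of an n-sided polygon is (n - 2) * 180.
For n = 14: (14 - 2) * 180 = 12 * 180 = 2160 degrees.

2160 degrees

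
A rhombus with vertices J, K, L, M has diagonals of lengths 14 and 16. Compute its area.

Area = (14 * 16) / 2 = 224 / 2 = 112

112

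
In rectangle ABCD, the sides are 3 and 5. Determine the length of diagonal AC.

Using the Pythagorean theorem:
d² = 3² + 5² = 9 + 25 = 34
d = sqrt(34)

sqrt(34)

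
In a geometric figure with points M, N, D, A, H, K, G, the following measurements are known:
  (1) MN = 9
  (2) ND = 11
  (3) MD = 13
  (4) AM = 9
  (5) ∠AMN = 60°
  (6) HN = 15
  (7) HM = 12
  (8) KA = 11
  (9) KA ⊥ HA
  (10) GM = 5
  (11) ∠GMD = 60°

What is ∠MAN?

Step 1: By the law of cosines on triangle AMN: AN² = 9² + 9² − 2·9·9·cos(60°) = 81, so AN = 9.
Step 2: By the inverse law of cosines on triangle MAN: cos(∠MAN) = (9² + 9² − 9²) / (2·9·9) = 81/162 = 0.5, so ∠MAN = 60°.

Therefore, the measure of angle ∠MAN = 60°.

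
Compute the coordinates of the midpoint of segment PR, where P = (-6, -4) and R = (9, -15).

M = ((x₁ + x₂)/2, (y₁ + y₂)/2)
= ((-6 + 9)/2, (-4 + -15)/2)
= (3/2, -19/2) = (3/2, -19/2)

(3/2, -19/2)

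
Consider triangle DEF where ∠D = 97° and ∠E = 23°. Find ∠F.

Let angle F = x. Then 97 + 23 + x = 180.
x = 180 - 120 = 60 degrees.

60 degrees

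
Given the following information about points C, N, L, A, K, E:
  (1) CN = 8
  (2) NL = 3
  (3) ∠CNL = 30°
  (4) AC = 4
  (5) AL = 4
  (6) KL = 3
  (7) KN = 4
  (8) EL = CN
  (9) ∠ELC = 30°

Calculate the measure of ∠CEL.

From the given relations: EL = CN = 8.
Step 1: By the law of cosines on triangle LNC: LC² = 3² + 8² − 2·3·8·cos(30°) = 31.43, so LC ≈ 5.61.
Step 2: By the law of cosines on triangle ELC: EC² = 8² + 5.61² − 2·8·5.61·cos(30°) = 17.75, so EC ≈ 4.21.
Step 3: By the inverse law of cosines on triangle CEL: cos(∠CEL) = (4.21² + 8² − 5.61²) / (2·4.21·8) = 50.32/67.4 = 0.7465, so ∠CEL = 41.71°.

Therefore, the measure of angle ∠CEL = 41.71°.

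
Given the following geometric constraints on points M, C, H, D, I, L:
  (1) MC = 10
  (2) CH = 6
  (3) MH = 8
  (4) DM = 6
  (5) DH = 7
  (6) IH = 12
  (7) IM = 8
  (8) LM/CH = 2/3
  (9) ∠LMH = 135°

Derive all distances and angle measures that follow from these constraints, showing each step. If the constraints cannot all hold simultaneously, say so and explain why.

The constraints are consistent.

From the given relations:
  LM = 2/3·CH = 2/3·6 = 4

Step 1: From HM = 8, ML = 4, and ∠HML = 135°, by the law of cosines:
  HL² = HM² + ML² - 2·HM·ML·cos(135°) = 64 + 16 + 45.25 = 125.3
  HL ≈ 11.19

Step 2: From MC = 10, MH = 8, CH = 6, by the inverse law of cosines:
  cos(∠CMH) = (MC² + MH² - CH²) / (2·MC·MH)
  ∠CMH = 36.87°

Step 3: From MD = 6, MH = 8, DH = 7, by the inverse law of cosines:
  cos(∠DMH) = (MD² + MH² - DH²) / (2·MD·MH)
  ∠DMH = 57.91°

Step 4: From MH = 8, MI = 8, HI = 12, by the inverse law of cosines:
  cos(∠HMI) = (MH² + MI² - HI²) / (2·MH·MI)
  ∠HMI = 97.18°

Step 5: From CH = 6, CM = 10, HM = 8, by the inverse law of cosines:
  cos(∠HCM) = (CH² + CM² - HM²) / (2·CH·CM)
  ∠HCM = 53.13°

Step 6: From HC = 6, HM = 8, CM = 10, by the inverse law of cosines:
  cos(∠CHM) = (HC² + HM² - CM²) / (2·HC·HM)
  ∠CHM = 90°

Step 7: From HD = 7, HM = 8, DM = 6, by the inverse law of cosines:
  cos(∠DHM) = (HD² + HM² - DM²) / (2·HD·HM)
  ∠DHM = 46.57°

Step 8: From HI = 12, HM = 8, IM = 8, by the inverse law of cosines:
  cos(∠IHM) = (HI² + HM² - IM²) / (2·HI·HM)
  ∠IHM = 41.41°

Step 9: From DH = 7, DM = 6, HM = 8, by the inverse law of cosines:
  cos(∠HDM) = (DH² + DM² - HM²) / (2·DH·DM)
  ∠HDM = 75.52°

Step 10: From IH = 12, IM = 8, HM = 8, by the inverse law of cosines:
  cos(∠HIM) = (IH² + IM² - HM²) / (2·IH·IM)
  ∠HIM = 41.41°

Step 11: From HL = 11.19, HM = 8, LM = 4, by the inverse law of cosines:
  cos(∠LHM) = (HL² + HM² - LM²) / (2·HL·HM)
  ∠LHM = 14.64°

Step 12: From LH = 11.19, LM = 4, HM = 8, by the inverse law of cosines:
  cos(∠HLM) = (LH² + LM² - HM²) / (2·LH·LM)
  ∠HLM = 30.36°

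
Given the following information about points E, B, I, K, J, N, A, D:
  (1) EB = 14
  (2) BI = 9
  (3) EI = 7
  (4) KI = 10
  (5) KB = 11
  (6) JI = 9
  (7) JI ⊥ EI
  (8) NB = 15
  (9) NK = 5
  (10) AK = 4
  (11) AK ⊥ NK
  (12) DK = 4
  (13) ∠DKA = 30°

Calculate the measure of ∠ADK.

Step 1: By the law of cosines on triangle DKA: DA² = 4² + 4² − 2·4·4·cos(30°) = 4.29, so DA ≈ 2.07.
Step 2: By the inverse law of cosines on triangle ADK: cos(∠ADK) = (2.07² + 4² − 4²) / (2·2.07·4) = 4.29/16.56 = 0.2588, so ∠ADK = 75°.

Therefore, the measure of angle ∠ADK = 75°.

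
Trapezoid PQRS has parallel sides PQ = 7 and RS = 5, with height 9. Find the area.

Area = (7 + 5) * 9 / 2 = 108 / 2 = 54

54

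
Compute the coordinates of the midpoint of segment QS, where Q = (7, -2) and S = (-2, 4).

M = ((x₁ + x₂)/2, (y₁ + y₂)/2)
= ((7 + -2)/2, (-2 + 4)/2)
= (5/2, 2/2) = (5/2, 1)

(5/2, 1)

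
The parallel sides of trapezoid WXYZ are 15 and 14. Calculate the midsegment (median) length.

The midsegment of a trapezoid = (base1 + base2) / 2
midsegment = (15 + 14) / 2
midsegment = 29 / 2
midsegment = 29/2

29/2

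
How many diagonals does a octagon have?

The number of diagonals in an n-gon is n(n - 3)/2.
For n = 8: 8(8 - 3)/2 = 8 × 5 / 2 = 20.

20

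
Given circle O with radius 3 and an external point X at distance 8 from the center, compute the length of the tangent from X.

Let T be the point of tangency. Then OT ⊥ XT (radius ⊥ tangent).
In right triangle OTX: OX² = OT² + XT²
8² = 3² + XT²
XT² = 55, XT = sqrt(55)

sqrt(55)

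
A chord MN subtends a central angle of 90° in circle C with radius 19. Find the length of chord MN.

Drop a perpendicular from the center to the chord, bisecting both the chord and the central angle.
Each half-chord = r sin(θ/2) = 19 sin(45°).
The full chord = 2 × 19 × sin(45°) = 19*sqrt(2).

19*sqrt(2)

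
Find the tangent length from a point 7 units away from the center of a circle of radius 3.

The tangent, radius, and line from the external point to the center form a right triangle.
The right angle is where the tangent meets the radius.
By the Pythagorean theorem: tangent² + 3² = 7²
tangent² = 49 - 9 = 40
tangent = 2*sqrt(10)

2*sqrt(10)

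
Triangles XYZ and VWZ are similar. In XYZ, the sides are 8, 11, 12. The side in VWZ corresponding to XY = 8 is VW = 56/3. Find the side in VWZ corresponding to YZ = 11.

Similar triangles have proportional sides. Setting up the proportion:
VW / XY = WZ / YZ
56/3 / 8 = WZ / 11
WZ = 11 * 56/3 / 8 = 77/3.

77/3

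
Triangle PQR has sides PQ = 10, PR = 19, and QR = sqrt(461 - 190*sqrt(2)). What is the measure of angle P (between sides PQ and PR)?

cos(P) = (10² + 19² - (sqrt(461 - 190*sqrt(2)))²) / (2 × 10 × 19) = sqrt(2)/2, so P = arccos(sqrt(2)/2) = 45°.

45°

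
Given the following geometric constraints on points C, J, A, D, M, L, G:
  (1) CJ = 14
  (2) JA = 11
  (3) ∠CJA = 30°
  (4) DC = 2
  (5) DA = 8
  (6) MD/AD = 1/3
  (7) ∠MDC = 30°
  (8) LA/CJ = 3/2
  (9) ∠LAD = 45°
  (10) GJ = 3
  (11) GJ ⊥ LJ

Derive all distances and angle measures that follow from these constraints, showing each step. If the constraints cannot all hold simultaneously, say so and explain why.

The constraints are consistent.

From the given relations:
  MD = 1/3·AD = 1/3·8 ≈ 2.67
  LA = 3/2·CJ = 3/2·14 = 21

Step 1: From CJ = 14, JA = 11, and ∠CJA = 30°, by the law of cosines:
  CA² = CJ² + JA² - 2·CJ·JA·cos(30°) = 196 + 121 - 266.7 = 50.26
  CA ≈ 7.09

Step 2: From CD = 2, DM = 2.67, and ∠CDM = 30°, by the law of cosines:
  CM² = CD² + DM² - 2·CD·DM·cos(30°) = 4 + 7.111 - 9.238 = 1.874
  CM ≈ 1.37

Step 3: From DA = 8, AL = 21, and ∠DAL = 45°, by the law of cosines:
  DL² = DA² + AL² - 2·DA·AL·cos(45°) = 64 + 441 - 237.6 = 267.4
  DL ≈ 16.35

Step 4: From CA = 7.09, CD = 2, AD = 8, by the inverse law of cosines:
  cos(∠ACD) = (CA² + CD² - AD²) / (2·CA·CD)
  ∠ACD = 110.08°

Step 5: From CA = 7.09, CJ = 14, AJ = 11, by the inverse law of cosines:
  cos(∠ACJ) = (CA² + CJ² - AJ²) / (2·CA·CJ)
  ∠ACJ = 50.87°

Step 6: From CD = 2, CM = 1.37, DM = 2.67, by the inverse law of cosines:
  cos(∠DCM) = (CD² + CM² - DM²) / (2·CD·CM)
  ∠DCM = 103.06°

Step 7: From AC = 7.09, AD = 8, CD = 2, by the inverse law of cosines:
  cos(∠CAD) = (AC² + AD² - CD²) / (2·AC·AD)
  ∠CAD = 13.58°

Step 8: From AC = 7.09, AJ = 11, CJ = 14, by the inverse law of cosines:
  cos(∠CAJ) = (AC² + AJ² - CJ²) / (2·AC·AJ)
  ∠CAJ = 99.13°

Step 9: From DA = 8, DC = 2, AC = 7.09, by the inverse law of cosines:
  cos(∠ADC) = (DA² + DC² - AC²) / (2·DA·DC)
  ∠ADC = 56.34°

Step 10: From DA = 8, DL = 16.35, AL = 21, by the inverse law of cosines:
  cos(∠ADL) = (DA² + DL² - AL²) / (2·DA·DL)
  ∠ADL = 114.76°

Step 11: From MC = 1.37, MD = 2.67, CD = 2, by the inverse law of cosines:
  cos(∠CMD) = (MC² + MD² - CD²) / (2·MC·MD)
  ∠CMD = 46.94°

Step 12: From LA = 21, LD = 16.35, AD = 8, by the inverse law of cosines:
  cos(∠ALD) = (LA² + LD² - AD²) / (2·LA·LD)
  ∠ALD = 20.24°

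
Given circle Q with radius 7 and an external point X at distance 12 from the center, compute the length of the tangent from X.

Let T be the point of tangency. Then QT ⊥ XT (radius ⊥ tangent).
In right triangle QTX: QX² = QT² + XT²
12² = 7² + XT²
XT² = 95, XT = sqrt(95)

sqrt(95)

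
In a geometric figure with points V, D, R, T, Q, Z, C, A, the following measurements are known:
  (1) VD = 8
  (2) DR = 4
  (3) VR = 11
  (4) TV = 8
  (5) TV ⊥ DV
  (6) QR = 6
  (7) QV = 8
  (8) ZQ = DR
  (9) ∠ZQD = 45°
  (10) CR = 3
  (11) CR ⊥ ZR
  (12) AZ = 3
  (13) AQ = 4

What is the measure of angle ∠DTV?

Step 1: By the law of cosines on triangle TVD: TD² = 8² + 8² − 2·8·8·cos(90°) = 128, so TD = 8·√2.
Step 2: By the inverse law of cosines on triangle DTV: cos(∠DTV) = ((8·√2)² + 8² − 8²) / (2·8·√2·8) = 128/181.02 = 0.7071, so ∠DTV = 45°.

Therefore, the measure of angle ∠DTV = 45°.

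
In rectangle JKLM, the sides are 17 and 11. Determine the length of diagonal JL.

d = sqrt(17^2 + 11^2) = sqrt(410)

sqrt(410)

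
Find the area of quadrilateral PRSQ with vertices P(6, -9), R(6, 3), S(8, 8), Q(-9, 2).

Shoelace: sum of cross terms = 253, Area = (1/2)|253| = 253/2

253/2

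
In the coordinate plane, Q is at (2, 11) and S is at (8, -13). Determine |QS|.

d = sqrt((8 - 2)^2 + (-13 - 11)^2)
d = sqrt(6^2 + -24^2)
d = sqrt(36 + 576)
d = sqrt(612) = 6*sqrt(17)

6*sqrt(17)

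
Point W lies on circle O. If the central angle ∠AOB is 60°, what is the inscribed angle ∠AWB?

An inscribed angle intercepts an arc from a point on the circle, while the central angle intercepts the same arc from the center.
The inscribed angle is always half the central angle: 60° / 2 = 30°.

30°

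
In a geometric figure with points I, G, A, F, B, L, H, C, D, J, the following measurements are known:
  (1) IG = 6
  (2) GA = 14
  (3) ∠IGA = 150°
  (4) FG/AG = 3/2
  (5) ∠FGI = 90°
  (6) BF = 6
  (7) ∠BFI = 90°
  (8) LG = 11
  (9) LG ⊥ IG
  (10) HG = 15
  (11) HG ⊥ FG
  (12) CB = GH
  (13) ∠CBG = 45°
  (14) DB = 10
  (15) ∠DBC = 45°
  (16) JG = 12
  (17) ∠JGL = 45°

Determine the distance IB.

From the given relations: FG = 3/2·AG = 3/2·14 = 21.
Step 1: By the law of cosines on triangle FGI: FI² = 21² + 6² − 2·21·6·cos(90°) = 477, so FI = 3·√53.
Step 2: By the law of cosines on triangle IFB: IB² = (3·√53)² + 6² − 2·3·√53·6·cos(90°) = 513, so IB = 3·√57.

Therefore, the length of IB = 3·√57.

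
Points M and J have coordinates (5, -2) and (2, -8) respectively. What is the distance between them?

d = sqrt((2 - 5)^2 + (-8 - -2)^2)
d = sqrt(-3^2 + -6^2)
d = sqrt(9 + 36)
d = sqrt(45) = 3*sqrt(5)

3*sqrt(5)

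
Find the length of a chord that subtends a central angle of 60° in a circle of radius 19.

Chord = 2(19) sin(30°) = 19

19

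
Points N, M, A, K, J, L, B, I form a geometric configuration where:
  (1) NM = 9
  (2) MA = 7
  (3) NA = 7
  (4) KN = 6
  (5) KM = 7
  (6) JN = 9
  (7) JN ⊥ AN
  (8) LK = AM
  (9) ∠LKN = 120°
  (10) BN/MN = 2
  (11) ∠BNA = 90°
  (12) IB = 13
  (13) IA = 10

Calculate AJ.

Step 1: By the law of cosines on triangle ANJ: AJ² = 7² + 9² − 2·7·9·cos(90°) = 130, so AJ = √130.

Therefore, the length of AJ = √130.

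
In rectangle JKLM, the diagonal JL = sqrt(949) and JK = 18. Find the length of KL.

b = sqrt(d^2 - a^2) = sqrt(949 - 324) = sqrt(625) = 25

25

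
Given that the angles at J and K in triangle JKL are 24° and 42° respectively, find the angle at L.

angle L = 180 - 24 - 42 = 114 degrees.

114 degrees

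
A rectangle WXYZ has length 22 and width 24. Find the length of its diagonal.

A rectangle's diagonal splits it into two right triangles, with the diagonal as the hypotenuse.
By the Pythagorean theorem, d^2 = 22^2 + 24^2 = 1060.
Therefore d = sqrt(1060) = 2*sqrt(265).

2*sqrt(265)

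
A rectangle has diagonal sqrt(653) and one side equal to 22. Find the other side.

Using the Pythagorean theorem: d^2 = a^2 + b^2
b^2 = d^2 - a^2
b^2 = 653 - 484
b^2 = 169
b = sqrt(169) = 13

13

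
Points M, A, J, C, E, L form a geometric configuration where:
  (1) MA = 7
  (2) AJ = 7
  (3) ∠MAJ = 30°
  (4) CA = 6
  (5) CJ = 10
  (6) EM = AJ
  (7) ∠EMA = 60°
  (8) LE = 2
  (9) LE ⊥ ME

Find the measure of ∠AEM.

From the given relations: EM = AJ = 7.
Step 1: By the law of cosines on triangle EMA: EA² = 7² + 7² − 2·7·7·cos(60°) = 49, so EA = 7.
Step 2: By the inverse law of cosines on triangle AEM: cos(∠AEM) = (7² + 7² − 7²) / (2·7·7) = 49/98 = 0.5, so ∠AEM = 60°.

Therefore, the measure of angle ∠AEM = 60°.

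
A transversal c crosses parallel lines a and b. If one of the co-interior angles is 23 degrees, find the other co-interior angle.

Co-interior (same-side interior) angles are between the parallel lines on the same side of the transversal.
Unlike corresponding or alternate interior angles, they are supplementary rather than equal.
So the angle = 180 - 23 = 157 degrees.

157 degrees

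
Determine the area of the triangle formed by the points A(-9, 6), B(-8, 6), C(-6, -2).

Shoelace: Area = (1/2)|-9(6--2) + -8(-2-6) + -6(6-6)| = (1/2)(8) = 4

4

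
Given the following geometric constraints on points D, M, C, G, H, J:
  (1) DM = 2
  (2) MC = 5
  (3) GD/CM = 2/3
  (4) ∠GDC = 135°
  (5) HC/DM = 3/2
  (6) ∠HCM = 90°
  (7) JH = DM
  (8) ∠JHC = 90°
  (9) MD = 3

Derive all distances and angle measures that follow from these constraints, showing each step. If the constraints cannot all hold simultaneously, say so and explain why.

These constraints are not satisfiable: (1) DM = 2 and (9) MD = 3 assign two different lengths to the same segment. No planar figure meets all of them, so nothing further can be derived.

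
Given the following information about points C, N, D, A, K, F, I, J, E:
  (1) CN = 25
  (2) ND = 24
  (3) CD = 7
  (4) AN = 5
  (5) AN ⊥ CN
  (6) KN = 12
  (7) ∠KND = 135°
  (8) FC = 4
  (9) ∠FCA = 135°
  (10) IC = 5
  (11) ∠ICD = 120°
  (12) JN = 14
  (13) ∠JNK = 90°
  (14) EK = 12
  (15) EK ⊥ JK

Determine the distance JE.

Step 1: By the law of cosines on triangle JNK: JK² = 14² + 12² − 2·14·12·cos(90°) = 340, so JK = 2·√85.
Step 2: By the law of cosines on triangle JKE: JE² = (2·√85)² + 12² − 2·2·√85·12·cos(90°) = 484, so JE = 22.

Therefore, the length of JE = 22.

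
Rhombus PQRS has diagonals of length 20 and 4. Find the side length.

The diagonals of a rhombus bisect each other at right angles.
Half-diagonals: 20/2 = 10 and 4/2 = 2
side = sqrt(10^2 + 2^2)
side = sqrt(100 + 4)
side = sqrt(104) = 2*sqrt(26)

2*sqrt(26)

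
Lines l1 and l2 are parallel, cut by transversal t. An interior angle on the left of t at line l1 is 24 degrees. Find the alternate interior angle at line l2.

Alternate interior angles lie on opposite sides of the transversal, between the parallel lines.
By the alternate interior angle theorem, they are equal: 24 degrees.

24 degrees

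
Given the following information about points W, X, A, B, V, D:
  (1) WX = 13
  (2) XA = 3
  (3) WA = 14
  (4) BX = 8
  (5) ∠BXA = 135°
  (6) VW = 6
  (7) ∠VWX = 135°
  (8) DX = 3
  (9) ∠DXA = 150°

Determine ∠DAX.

Step 1: By the law of cosines on triangle AXD: AD² = 3² + 3² − 2·3·3·cos(150°) = 33.59, so AD ≈ 5.8.
Step 2: By the inverse law of cosines on triangle DAX: cos(∠DAX) = (5.8² + 3² − 3²) / (2·5.8·3) = 33.59/34.77 = 0.9659, so ∠DAX = 15°.

Therefore, the measure of angle ∠DAX = 15°.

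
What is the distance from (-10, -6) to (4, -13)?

The horizontal distance is |4 - -10| = 14 and the vertical distance is |-13 - -6| = 7.
By the Pythagorean theorem, d = sqrt(14^2 + 7^2) = sqrt(245) = 7*sqrt(5).

7*sqrt(5)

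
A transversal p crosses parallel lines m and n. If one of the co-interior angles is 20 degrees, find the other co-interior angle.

Co-interior angles sum to 180: 180 - 20 = 160 degrees.

160 degrees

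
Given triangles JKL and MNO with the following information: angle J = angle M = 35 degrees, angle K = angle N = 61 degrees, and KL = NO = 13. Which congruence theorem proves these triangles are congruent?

The given information matches AAS: Two pairs of corresponding angles and a non-included side are equal (Angle-Angle-Side).

AAS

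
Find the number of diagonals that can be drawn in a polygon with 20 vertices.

The number of diagonals in an n-gon is n(n - 3)/2.
For n = 20: 20(20 - 3)/2 = 20 × 17 / 2 = 170.

170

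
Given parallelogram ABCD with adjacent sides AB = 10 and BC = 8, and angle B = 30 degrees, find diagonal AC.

Law of cosines: d^2 = 10^2 + 8^2 - 2(10)(8)cos(30°) = 164 - 80*sqrt(3), so d = 2*sqrt(41 - 20*sqrt(3)).

2*sqrt(41 - 20*sqrt(3))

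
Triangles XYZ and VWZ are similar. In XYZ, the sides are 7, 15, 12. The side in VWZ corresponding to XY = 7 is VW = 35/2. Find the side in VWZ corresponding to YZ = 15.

Since the triangles are similar, the ratio of corresponding sides is constant.
Scale factor k = VW / XY = 35/2 / 7 = 5/2
WZ = k * YZ = 5/2 * 15 = 75/2

75/2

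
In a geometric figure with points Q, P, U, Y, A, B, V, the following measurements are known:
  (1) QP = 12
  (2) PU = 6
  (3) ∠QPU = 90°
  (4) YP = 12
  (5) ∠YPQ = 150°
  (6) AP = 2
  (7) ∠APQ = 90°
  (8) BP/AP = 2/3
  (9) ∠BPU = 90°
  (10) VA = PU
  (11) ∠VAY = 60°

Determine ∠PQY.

Step 1: By the law of cosines on triangle QPY: QY² = 12² + 12² − 2·12·12·cos(150°) = 537.42, so QY ≈ 23.18.
Step 2: By the inverse law of cosines on triangle PQY: cos(∠PQY) = (12² + 23.18² − 12²) / (2·12·23.18) = 537.42/556.37 = 0.9659, so ∠PQY = 15°.

Therefore, the measure of angle ∠PQY = 15°.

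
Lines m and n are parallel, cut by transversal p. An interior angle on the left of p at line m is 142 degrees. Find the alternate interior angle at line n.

Alternate interior angles formed by parallel lines and a transversal are equal.
The given angle is 142 degrees.
The alternate interior angle = 142 degrees.

142 degrees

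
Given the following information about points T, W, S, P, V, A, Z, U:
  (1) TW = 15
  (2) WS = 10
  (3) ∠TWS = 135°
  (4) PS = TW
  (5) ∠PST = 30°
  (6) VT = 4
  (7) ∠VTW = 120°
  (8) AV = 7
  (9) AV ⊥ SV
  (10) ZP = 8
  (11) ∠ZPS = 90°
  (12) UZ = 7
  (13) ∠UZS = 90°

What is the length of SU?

From the given relations: PS = TW = 15.
Step 1: By the law of cosines on triangle ZPS: ZS² = 8² + 15² − 2·8·15·cos(90°) = 289, so ZS = 17.
Step 2: By the law of cosines on triangle SZU: SU² = 17² + 7² − 2·17·7·cos(90°) = 338, so SU = 13·√2.

Therefore, the length of SU = 13·√2.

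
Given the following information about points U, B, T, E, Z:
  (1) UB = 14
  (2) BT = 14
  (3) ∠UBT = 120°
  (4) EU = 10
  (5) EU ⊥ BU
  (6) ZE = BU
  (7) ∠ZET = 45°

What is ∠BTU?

Step 1: By the law of cosines on triangle TBU: TU² = 14² + 14² − 2·14·14·cos(120°) = 588, so TU = 14·√3.
Step 2: By the inverse law of cosines on triangle BTU: cos(∠BTU) = (14² + (14·√3)² − 14²) / (2·14·14·√3) = 588/678.96 = 0.866, so ∠BTU = 30°.

Therefore, the measure of angle ∠BTU = 30°.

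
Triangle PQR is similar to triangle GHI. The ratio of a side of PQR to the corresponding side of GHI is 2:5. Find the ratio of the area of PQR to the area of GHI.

Area ratio = (side ratio)^2 = (2/5)^2 = 4:25.

4:25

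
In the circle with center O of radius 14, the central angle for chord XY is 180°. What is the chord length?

Chord length = 2r sin(θ/2)
= 2 × 14 × sin(180°/2)
= 2 × 14 × sin(90°)
= 28

28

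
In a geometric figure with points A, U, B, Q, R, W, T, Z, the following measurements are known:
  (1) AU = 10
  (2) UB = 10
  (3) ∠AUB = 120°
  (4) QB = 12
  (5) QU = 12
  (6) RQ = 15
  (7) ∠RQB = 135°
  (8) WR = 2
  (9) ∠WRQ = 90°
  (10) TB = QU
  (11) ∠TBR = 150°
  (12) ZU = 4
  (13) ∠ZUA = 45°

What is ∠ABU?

Step 1: By the law of cosines on triangle BUA: BA² = 10² + 10² − 2·10·10·cos(120°) = 300, so BA = 10·√3.
Step 2: By the inverse law of cosines on triangle ABU: cos(∠ABU) = ((10·√3)² + 10² − 10²) / (2·10·√3·10) = 300/346.41 = 0.866, so ∠ABU = 30°.

Therefore, the measure of angle ∠ABU = 30°.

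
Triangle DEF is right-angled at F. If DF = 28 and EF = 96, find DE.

By the Pythagorean theorem: DE^2 = DF^2 + EF^2
DE^2 = 28^2 + 96^2 = 784 + 9216 = 10000
DE = sqrt(10000) = 100

100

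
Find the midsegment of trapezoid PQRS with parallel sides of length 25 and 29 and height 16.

midsegment = (25 + 29) / 2 = 54 / 2 = 27

27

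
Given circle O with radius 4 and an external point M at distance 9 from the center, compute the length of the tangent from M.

The tangent, radius, and line from the external point to the center form a right triangle.
The right angle is where the tangent meets the radius.
By the Pythagorean theorem: tangent² + 4² = 9²
tangent² = 81 - 16 = 65
tangent = sqrt(65)

sqrt(65)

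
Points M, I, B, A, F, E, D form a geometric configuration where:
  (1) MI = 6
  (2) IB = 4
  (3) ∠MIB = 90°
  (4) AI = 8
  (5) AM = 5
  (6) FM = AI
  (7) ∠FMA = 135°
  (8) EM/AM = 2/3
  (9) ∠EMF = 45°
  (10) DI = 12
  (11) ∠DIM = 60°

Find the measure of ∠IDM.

Step 1: By the law of cosines on triangle DIM: DM² = 12² + 6² − 2·12·6·cos(60°) = 108, so DM = 6·√3.
Step 2: By the inverse law of cosines on triangle IDM: cos(∠IDM) = (12² + (6·√3)² − 6²) / (2·12·6·√3) = 216/249.42 = 0.866, so ∠IDM = 30°.

Therefore, the measure of angle ∠IDM = 30°.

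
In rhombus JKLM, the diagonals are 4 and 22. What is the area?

Area of a rhombus = (d1 * d2) / 2
Area = (4 * 22) / 2
Area = 88 / 2
Area = 44

44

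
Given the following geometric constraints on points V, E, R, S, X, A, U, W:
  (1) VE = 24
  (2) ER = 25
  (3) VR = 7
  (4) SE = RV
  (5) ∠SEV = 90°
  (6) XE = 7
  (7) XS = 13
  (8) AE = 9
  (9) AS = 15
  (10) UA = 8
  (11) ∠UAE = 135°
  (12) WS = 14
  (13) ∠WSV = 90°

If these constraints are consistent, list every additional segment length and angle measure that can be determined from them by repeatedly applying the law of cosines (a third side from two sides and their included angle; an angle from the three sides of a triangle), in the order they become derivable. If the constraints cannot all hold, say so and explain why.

The constraints are consistent. Derivable facts, in order:
After 1 step:
- EU ≈ 15.71
- VS = 25
- ∠AES = 138.94°
- ∠ASE = 23.21°
- ∠EAS = 17.85°
- ∠ERV = 73.74°
- ∠ESX = 21.79°
- ∠EVR = 90°
- ∠EXS = 21.79°
- ∠REV = 16.26°
- ∠SEX = 136.43°
After 2 steps:
- VW ≈ 28.65
- ∠AEU = 21.1°
- ∠AUE = 23.9°
- ∠ESV = 73.74°
- ∠EVS = 16.26°
After 3 steps:
- ∠SVW = 29.25°
- ∠SWV = 60.75°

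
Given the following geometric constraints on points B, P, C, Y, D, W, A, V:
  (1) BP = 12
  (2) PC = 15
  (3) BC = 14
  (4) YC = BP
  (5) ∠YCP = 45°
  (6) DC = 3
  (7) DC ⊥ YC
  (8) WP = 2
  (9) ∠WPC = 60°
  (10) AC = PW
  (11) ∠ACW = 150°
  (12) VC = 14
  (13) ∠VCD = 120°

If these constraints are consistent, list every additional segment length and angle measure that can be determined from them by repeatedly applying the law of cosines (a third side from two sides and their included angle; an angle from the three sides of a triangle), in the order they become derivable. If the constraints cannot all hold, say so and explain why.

The constraints are consistent. Derivable facts, in order:
After 1 step:
- CW = √199
- DV ≈ 15.72
- PY ≈ 10.7
- YD = 3·√17
- ∠BCP = 48.74°
- ∠BPC = 61.28°
- ∠CBP = 69.99°
After 2 steps:
- WA ≈ 15.87
- ∠CDV = 50.48°
- ∠CDY = 75.96°
- ∠CPY = 52.48°
- ∠CVD = 9.52°
- ∠CWP = 112.95°
- ∠CYD = 14.04°
- ∠CYP = 82.52°
- ∠PCW = 7.05°
After 3 steps:
- ∠AWC = 3.61°
- ∠CAW = 26.39°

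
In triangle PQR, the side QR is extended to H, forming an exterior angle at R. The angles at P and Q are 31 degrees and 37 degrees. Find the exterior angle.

The interior angle at R is 180 - 31 - 37 = 112 degrees.
The exterior angle and interior angle at R are supplementary:
Exterior angle = 180 - 112 = 68 degrees.

68 degrees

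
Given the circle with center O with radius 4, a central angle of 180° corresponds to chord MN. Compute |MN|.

Chord length = 2r sin(θ/2)
= 2 × 4 × sin(180°/2)
= 2 × 4 × sin(90°)
= 8

8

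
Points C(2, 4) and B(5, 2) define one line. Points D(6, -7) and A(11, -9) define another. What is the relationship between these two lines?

Slope of line 1: m1 = (2 - 4)/(5 - 2) = -2/3 = -2/3
Slope of line 2: m2 = (-9 - -7)/(11 - 6) = -2/5 = -2/5
m1 != m2 (-2/3 != -2/5), so not parallel.
m1 * m2 = (-2/3) * (-2/5) = 4/15 != -1, so not perpendicular.
The lines are neither parallel nor perpendicular.

Neither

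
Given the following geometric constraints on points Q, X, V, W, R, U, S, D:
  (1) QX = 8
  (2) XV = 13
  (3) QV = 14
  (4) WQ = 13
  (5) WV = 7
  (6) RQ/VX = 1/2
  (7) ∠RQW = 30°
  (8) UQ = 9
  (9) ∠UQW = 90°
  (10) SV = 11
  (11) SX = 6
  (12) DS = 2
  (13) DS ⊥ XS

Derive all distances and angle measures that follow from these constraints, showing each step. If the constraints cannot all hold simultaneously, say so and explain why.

The constraints are consistent.

From the given relations:
  RQ = 1/2·VX = 1/2·13 ≈ 6.5

Step 1: From XS = 6, SD = 2, and ∠XSD = 90°, by the law of cosines:
  XD² = XS² + SD² - 2·XS·SD·cos(90°) = 36 + 4 - 0 = 40
  XD = 2·√10

Step 2: From WQ = 13, QR = 6.5, and ∠WQR = 30°, by the law of cosines:
  WR² = WQ² + QR² - 2·WQ·QR·cos(30°) = 169 + 42.25 - 146.4 = 64.89
  WR ≈ 8.06

Step 3: From WQ = 13, QU = 9, and ∠WQU = 90°, by the law of cosines:
  WU² = WQ² + QU² - 2·WQ·QU·cos(90°) = 169 + 81 - 0 = 250
  WU = 5·√10

Step 4: From QV = 14, QW = 13, VW = 7, by the inverse law of cosines:
  cos(∠VQW) = (QV² + QW² - VW²) / (2·QV·QW)
  ∠VQW = 29.76°

Step 5: From QV = 14, QX = 8, VX = 13, by the inverse law of cosines:
  cos(∠VQX) = (QV² + QX² - VX²) / (2·QV·QX)
  ∠VQX = 66.03°

Step 6: From XQ = 8, XV = 13, QV = 14, by the inverse law of cosines:
  cos(∠QXV) = (XQ² + XV² - QV²) / (2·XQ·XV)
  ∠QXV = 79.75°

Step 7: From XS = 6, XV = 13, SV = 11, by the inverse law of cosines:
  cos(∠SXV) = (XS² + XV² - SV²) / (2·XS·XV)
  ∠SXV = 57.42°

Step 8: From VQ = 14, VW = 7, QW = 13, by the inverse law of cosines:
  cos(∠QVW) = (VQ² + VW² - QW²) / (2·VQ·VW)
  ∠QVW = 67.19°

Step 9: From VQ = 14, VX = 13, QX = 8, by the inverse law of cosines:
  cos(∠QVX) = (VQ² + VX² - QX²) / (2·VQ·VX)
  ∠QVX = 34.22°

Step 10: From VS = 11, VX = 13, SX = 6, by the inverse law of cosines:
  cos(∠SVX) = (VS² + VX² - SX²) / (2·VS·VX)
  ∠SVX = 27.36°

Step 11: From WQ = 13, WV = 7, QV = 14, by the inverse law of cosines:
  cos(∠QWV) = (WQ² + WV² - QV²) / (2·WQ·WV)
  ∠QWV = 83.06°

Step 12: From SV = 11, SX = 6, VX = 13, by the inverse law of cosines:
  cos(∠VSX) = (SV² + SX² - VX²) / (2·SV·SX)
  ∠VSX = 95.22°

Step 13: From XD = 2·√10, XS = 6, DS = 2, by the inverse law of cosines:
  cos(∠DXS) = (XD² + XS² - DS²) / (2·XD·XS)
  ∠DXS = 18.43°

Step 14: From WQ = 13, WR = 8.06, QR = 6.5, by the inverse law of cosines:
  cos(∠QWR) = (WQ² + WR² - QR²) / (2·WQ·WR)
  ∠QWR = 23.79°

Step 15: From WQ = 13, WU = 5·√10, QU = 9, by the inverse law of cosines:
  cos(∠QWU) = (WQ² + WU² - QU²) / (2·WQ·WU)
  ∠QWU = 34.7°

Step 16: From RQ = 6.5, RW = 8.06, QW = 13, by the inverse law of cosines:
  cos(∠QRW) = (RQ² + RW² - QW²) / (2·RQ·RW)
  ∠QRW = 126.21°

Step 17: From UQ = 9, UW = 5·√10, QW = 13, by the inverse law of cosines:
  cos(∠QUW) = (UQ² + UW² - QW²) / (2·UQ·UW)
  ∠QUW = 55.3°

Step 18: From DS = 2, DX = 2·√10, SX = 6, by the inverse law of cosines:
  cos(∠SDX) = (DS² + DX² - SX²) / (2·DS·DX)
  ∠SDX = 71.57°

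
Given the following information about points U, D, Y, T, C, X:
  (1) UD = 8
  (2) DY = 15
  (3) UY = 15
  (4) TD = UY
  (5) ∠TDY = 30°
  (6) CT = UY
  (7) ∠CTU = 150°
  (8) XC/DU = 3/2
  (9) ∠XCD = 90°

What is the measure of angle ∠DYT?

From the given relations: TD = UY = 15.
Step 1: By the law of cosines on triangle YDT: YT² = 15² + 15² − 2·15·15·cos(30°) = 60.29, so YT ≈ 7.76.
Step 2: By the inverse law of cosines on triangle DYT: cos(∠DYT) = (15² + 7.76² − 15²) / (2·15·7.76) = 60.29/232.94 = 0.2588, so ∠DYT = 75°.

Therefore, the measure of angle ∠DYT = 75°.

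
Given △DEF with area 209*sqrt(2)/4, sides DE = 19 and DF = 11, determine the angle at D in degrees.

Area = (1/2) * a * b * sin(C)
sin(C) = 2 * Area / (a * b)
sin(C) = 2 * 209*sqrt(2)/4 / (19 * 11)
sin(C) = sqrt(2)/2
C = arcsin(sqrt(2)/2) = 45°
Since sin(180° - C) = sin(C), the obtuse angle 135° gives the same area, so C = 45° or C = 135°.

45° or 135°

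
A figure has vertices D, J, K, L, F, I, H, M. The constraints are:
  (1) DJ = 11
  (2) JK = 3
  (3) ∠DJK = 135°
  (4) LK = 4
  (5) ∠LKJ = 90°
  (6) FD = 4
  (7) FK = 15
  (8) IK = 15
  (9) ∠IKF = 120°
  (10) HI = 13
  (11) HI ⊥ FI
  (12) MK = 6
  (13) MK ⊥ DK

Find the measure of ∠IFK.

Step 1: By the law of cosines on triangle FKI: FI² = 15² + 15² − 2·15·15·cos(120°) = 675, so FI = 15·√3.
Step 2: By the inverse law of cosines on triangle IFK: cos(∠IFK) = ((15·√3)² + 15² − 15²) / (2·15·√3·15) = 675/779.42 = 0.866, so ∠IFK = 30°.

Therefore, the measure of angle ∠IFK = 30°.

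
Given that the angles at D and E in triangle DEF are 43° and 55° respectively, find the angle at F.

The interior angles sum to 180°: angle F = 180 - 43 - 55 = 82°.
The triangle is acute (angles 43°, 55°, 82°).

82 degrees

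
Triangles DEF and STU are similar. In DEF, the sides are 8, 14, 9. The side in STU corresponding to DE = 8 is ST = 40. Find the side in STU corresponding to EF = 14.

Similar triangles have proportional sides. Setting up the proportion:
ST / DE = TU / EF
40 / 8 = TU / 14
TU = 14 * 40 / 8 = 70.

70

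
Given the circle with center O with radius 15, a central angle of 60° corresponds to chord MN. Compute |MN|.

Chord length = 2r sin(θ/2)
= 2 × 15 × sin(60°/2)
= 2 × 15 × sin(30°)
= 15

15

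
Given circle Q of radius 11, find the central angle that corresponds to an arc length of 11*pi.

The full circumference is 2πr = 22*pi.
The arc is 11*pi / 22*pi = 1/2 of the full circle.
So the central angle = 1/2 × 360° = 180°.

180°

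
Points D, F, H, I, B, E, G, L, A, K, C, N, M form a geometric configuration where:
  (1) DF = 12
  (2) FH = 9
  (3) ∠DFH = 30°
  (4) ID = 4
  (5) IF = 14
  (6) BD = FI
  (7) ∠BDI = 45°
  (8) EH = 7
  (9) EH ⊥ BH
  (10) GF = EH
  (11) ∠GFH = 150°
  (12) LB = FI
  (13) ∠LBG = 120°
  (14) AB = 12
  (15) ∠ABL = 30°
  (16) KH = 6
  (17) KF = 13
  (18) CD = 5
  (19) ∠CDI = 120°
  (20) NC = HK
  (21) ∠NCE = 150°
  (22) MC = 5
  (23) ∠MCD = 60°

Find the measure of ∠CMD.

Step 1: By the law of cosines on triangle MCD: MD² = 5² + 5² − 2·5·5·cos(60°) = 25, so MD = 5.
Step 2: By the inverse law of cosines on triangle CMD: cos(∠CMD) = (5² + 5² − 5²) / (2·5·5) = 25/50 = 0.5, so ∠CMD = 60°.

Therefore, the measure of angle ∠CMD = 60°.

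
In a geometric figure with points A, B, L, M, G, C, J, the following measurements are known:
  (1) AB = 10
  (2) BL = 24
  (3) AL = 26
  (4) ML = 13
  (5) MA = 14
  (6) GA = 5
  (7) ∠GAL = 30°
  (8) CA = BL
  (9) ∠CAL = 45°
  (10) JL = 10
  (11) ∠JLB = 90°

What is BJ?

Step 1: By the law of cosines on triangle BLJ: BJ² = 24² + 10² − 2·24·10·cos(90°) = 676, so BJ = 26.

Therefore, the length of BJ = 26.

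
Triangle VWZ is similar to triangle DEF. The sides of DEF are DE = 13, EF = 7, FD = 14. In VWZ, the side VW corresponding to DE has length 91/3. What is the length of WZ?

k = 91/3/13 = 7/3. WZ = 7/3 * 7 = 49/3.

49/3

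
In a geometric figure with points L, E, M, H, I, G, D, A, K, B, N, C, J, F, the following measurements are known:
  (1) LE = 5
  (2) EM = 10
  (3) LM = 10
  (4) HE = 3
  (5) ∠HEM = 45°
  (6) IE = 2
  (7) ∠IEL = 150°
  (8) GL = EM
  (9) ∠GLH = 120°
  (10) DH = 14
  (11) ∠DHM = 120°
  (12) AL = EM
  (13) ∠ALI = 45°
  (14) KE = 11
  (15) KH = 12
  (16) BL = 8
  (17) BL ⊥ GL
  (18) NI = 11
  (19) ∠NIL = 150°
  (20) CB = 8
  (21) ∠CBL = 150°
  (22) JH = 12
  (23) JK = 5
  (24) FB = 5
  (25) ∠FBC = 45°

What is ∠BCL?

Step 1: By the law of cosines on triangle CBL: CL² = 8² + 8² − 2·8·8·cos(150°) = 238.85, so CL ≈ 15.45.
Step 2: By the inverse law of cosines on triangle BCL: cos(∠BCL) = (8² + 15.45² − 8²) / (2·8·15.45) = 238.85/247.28 = 0.9659, so ∠BCL = 15°.

Therefore, the measure of angle ∠BCL = 15°.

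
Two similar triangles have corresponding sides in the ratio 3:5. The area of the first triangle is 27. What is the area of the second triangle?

For similar figures, the area ratio equals the square of the side ratio.
Side ratio (the first triangle to the second triangle) = 3:5, so area ratio = 3^2:5^2 = 9:25.
If the area of the first triangle is 27, then the area of the second triangle = 27 * (25/9) = 75.

75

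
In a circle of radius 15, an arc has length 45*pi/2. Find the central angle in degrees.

Arc length L = 2πr × θ/360, so θ = 360L / (2πr).
θ = 360 × 45*pi/2 / (2π × 15)
θ = 270°
θ = 270°

270°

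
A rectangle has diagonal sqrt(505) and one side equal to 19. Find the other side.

b = sqrt(d^2 - a^2) = sqrt(505 - 361) = sqrt(144) = 12

12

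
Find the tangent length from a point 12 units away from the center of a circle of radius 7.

tangent = √(d² - r²) = √(12² - 7²) = √(144 - 49) = √95 = sqrt(95)

sqrt(95)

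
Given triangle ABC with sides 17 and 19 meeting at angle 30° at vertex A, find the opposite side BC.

When two sides and the included angle are known, the law of cosines gives the third side.
c^2 = a^2 + b^2 - 2ab cos(C) generalizes the Pythagorean theorem to non-right triangles.
Here: BC^2 = 289 + 361 - 646*(sqrt(3)/2) = 650 - 323*sqrt(3)
BC = sqrt(650 - 323*sqrt(3))

sqrt(650 - 323*sqrt(3))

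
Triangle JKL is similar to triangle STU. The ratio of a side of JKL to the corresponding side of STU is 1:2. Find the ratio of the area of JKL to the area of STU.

The ratio of areas of similar triangles equals the square of the side ratio.
Side ratio = 1:2
Area ratio = (1/2)^2 = 1/4 = 1:4

1:4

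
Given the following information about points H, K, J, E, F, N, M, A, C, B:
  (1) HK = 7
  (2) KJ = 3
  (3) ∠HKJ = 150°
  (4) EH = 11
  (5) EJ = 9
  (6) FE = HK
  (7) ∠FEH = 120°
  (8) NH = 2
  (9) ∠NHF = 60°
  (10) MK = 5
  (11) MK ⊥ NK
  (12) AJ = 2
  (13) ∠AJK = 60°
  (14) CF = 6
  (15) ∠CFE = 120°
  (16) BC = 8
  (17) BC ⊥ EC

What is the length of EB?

From the given relations: FE = HK = 7.
Step 1: By the law of cosines on triangle EFC: EC² = 7² + 6² − 2·7·6·cos(120°) = 127, so EC = √127.
Step 2: By the law of cosines on triangle ECB: EB² = √127² + 8² − 2·√127·8·cos(90°) = 191, so EB = √191.

Therefore, the length of EB = √191.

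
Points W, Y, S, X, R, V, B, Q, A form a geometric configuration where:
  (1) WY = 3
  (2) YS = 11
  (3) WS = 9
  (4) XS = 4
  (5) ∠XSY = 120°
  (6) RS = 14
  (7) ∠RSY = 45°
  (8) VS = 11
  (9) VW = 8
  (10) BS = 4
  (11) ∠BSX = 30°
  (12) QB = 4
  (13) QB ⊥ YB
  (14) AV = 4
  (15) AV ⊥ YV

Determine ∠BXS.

Step 1: By the law of cosines on triangle XSB: XB² = 4² + 4² − 2·4·4·cos(30°) = 4.29, so XB ≈ 2.07.
Step 2: By the inverse law of cosines on triangle BXS: cos(∠BXS) = (2.07² + 4² − 4²) / (2·2.07·4) = 4.29/16.56 = 0.2588, so ∠BXS = 75°.

Therefore, the measure of angle ∠BXS = 75°.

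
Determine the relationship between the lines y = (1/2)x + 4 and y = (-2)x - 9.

Slope of line 1: m1 = 1/2
Slope of line 2: m2 = -2
Two lines are perpendicular when the product of their slopes is -1 (negative reciprocals).
m1 * m2 = (1/2) * (-2) = -1, confirming perpendicularity.

Perpendicular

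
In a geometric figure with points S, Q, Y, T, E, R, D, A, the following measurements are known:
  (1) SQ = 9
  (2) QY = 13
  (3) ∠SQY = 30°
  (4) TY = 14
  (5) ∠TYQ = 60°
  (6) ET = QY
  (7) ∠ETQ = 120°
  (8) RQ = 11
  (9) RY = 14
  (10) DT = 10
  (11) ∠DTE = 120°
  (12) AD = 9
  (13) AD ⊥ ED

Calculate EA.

From the given relations: ET = QY = 13.
Step 1: By the law of cosines on triangle ETD: ED² = 13² + 10² − 2·13·10·cos(120°) = 399, so ED ≈ 19.97.
Step 2: By the law of cosines on triangle EDA: EA² = 19.97² + 9² − 2·19.97·9·cos(90°) = 480, so EA = 4·√30.

Therefore, the length of EA = 4·√30.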